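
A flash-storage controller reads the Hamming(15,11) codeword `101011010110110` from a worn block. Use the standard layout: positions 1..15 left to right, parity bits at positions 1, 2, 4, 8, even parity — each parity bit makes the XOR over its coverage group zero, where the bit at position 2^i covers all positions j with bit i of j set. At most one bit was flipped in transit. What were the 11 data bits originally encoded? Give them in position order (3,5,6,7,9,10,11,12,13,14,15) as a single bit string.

11100100110

s1: b1⊕b3⊕b5⊕b7⊕b9⊕b11⊕b13⊕b15 = 1⊕1⊕1⊕0⊕0⊕1⊕1⊕0 = 1
s2: b2⊕b3⊕b6⊕b7⊕b10⊕b11⊕b14⊕b15 = 0⊕1⊕1⊕0⊕1⊕1⊕1⊕0 = 1
s4: b4⊕b5⊕b6⊕b7⊕b12⊕b13⊕b14⊕b15 = 0⊕1⊕1⊕0⊕0⊕1⊕1⊕0 = 0
s8: b8⊕b9⊕b10⊕b11⊕b12⊕b13⊕b14⊕b15 = 1⊕0⊕1⊕1⊕0⊕1⊕1⊕0 = 1
Syndrome (s8...s1) = 1011 → position 11.
Flip bit 11: corrected codeword = 101011010100110
Data bits at positions 3,5,6,7,9,10,11,12,13,14,15: 11100100110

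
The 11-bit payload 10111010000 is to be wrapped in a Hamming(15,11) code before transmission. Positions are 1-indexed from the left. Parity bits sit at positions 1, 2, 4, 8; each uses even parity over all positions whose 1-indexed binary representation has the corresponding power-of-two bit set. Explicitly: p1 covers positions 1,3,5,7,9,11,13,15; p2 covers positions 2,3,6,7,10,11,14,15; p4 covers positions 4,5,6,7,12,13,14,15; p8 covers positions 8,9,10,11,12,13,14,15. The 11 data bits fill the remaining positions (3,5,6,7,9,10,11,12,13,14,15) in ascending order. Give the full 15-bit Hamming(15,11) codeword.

Place data bits at non-power-of-two positions: b3=1, b5=0, b6=1, b7=1, b9=1, b10=0, b11=1, b12=0, b13=0, b14=0, b15=0.
p1 = XOR of data positions {3,5,7,9,11,13,15} = 1⊕0⊕1⊕1⊕1⊕0⊕0 = 0
p2 = XOR of data positions {3,6,7,10,11,14,15} = 1⊕1⊕1⊕0⊕1⊕0⊕0 = 0
p4 = XOR of data positions {5,6,7,12,13,14,15} = 0⊕1⊕1⊕0⊕0⊕0⊕0 = 0
p8 = XOR of data positions {9,10,11,12,13,14,15} = 1⊕0⊕1⊕0⊕0⊕0⊕0 = 0
Codeword b1..b15 = 001001101010000

001001101010000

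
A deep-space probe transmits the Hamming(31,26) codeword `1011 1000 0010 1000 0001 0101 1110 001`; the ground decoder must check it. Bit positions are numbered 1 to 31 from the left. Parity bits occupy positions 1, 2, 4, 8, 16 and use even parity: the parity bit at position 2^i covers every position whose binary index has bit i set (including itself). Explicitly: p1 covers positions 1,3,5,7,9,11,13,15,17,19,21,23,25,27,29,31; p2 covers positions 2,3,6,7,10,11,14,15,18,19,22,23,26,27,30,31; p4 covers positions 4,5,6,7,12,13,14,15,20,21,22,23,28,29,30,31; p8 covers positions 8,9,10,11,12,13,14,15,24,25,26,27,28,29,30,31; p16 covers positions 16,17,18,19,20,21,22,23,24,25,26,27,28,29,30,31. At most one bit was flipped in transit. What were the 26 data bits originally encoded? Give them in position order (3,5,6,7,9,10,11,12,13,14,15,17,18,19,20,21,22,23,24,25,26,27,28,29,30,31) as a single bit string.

11000010100000101001110001

s1: b1⊕b3⊕b5⊕b7⊕b9⊕b11⊕b13⊕b15⊕b17⊕b19⊕b21⊕b23⊕b25⊕b27⊕b29⊕b31 = 1⊕1⊕1⊕0⊕0⊕1⊕1⊕0⊕0⊕0⊕0⊕0⊕1⊕1⊕0⊕1 = 0
s2: b2⊕b3⊕b6⊕b7⊕b10⊕b11⊕b14⊕b15⊕b18⊕b19⊕b22⊕b23⊕b26⊕b27⊕b30⊕b31 = 0⊕1⊕0⊕0⊕0⊕1⊕0⊕0⊕0⊕0⊕1⊕0⊕1⊕1⊕0⊕1 = 0
s4: b4⊕b5⊕b6⊕b7⊕b12⊕b13⊕b14⊕b15⊕b20⊕b21⊕b22⊕b23⊕b28⊕b29⊕b30⊕b31 = 1⊕1⊕0⊕0⊕0⊕1⊕0⊕0⊕1⊕0⊕1⊕0⊕0⊕0⊕0⊕1 = 0
s8: b8⊕b9⊕b10⊕b11⊕b12⊕b13⊕b14⊕b15⊕b24⊕b25⊕b26⊕b27⊕b28⊕b29⊕b30⊕b31 = 0⊕0⊕0⊕1⊕0⊕1⊕0⊕0⊕1⊕1⊕1⊕1⊕0⊕0⊕0⊕1 = 1
s16: b16⊕b17⊕b18⊕b19⊕b20⊕b21⊕b22⊕b23⊕b24⊕b25⊕b26⊕b27⊕b28⊕b29⊕b30⊕b31 = 0⊕0⊕0⊕0⊕1⊕0⊕1⊕0⊕1⊕1⊕1⊕1⊕0⊕0⊕0⊕1 = 1
Syndrome (s16...s1) = 11000 → position 24.
Flip bit 24: corrected codeword = 1011100000101000000101001110001
Data bits at positions 3,5,6,7,9,10,11,12,13,14,15,17,18,19,20,21,22,23,24,25,26,27,28,29,30,31: 11000010100000101001110001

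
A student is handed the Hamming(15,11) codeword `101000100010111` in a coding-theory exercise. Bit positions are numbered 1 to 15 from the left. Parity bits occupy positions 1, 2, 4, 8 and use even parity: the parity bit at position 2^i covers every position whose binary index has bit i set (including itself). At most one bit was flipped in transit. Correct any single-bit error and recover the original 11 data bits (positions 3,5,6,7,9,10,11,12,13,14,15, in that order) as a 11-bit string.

10010010111

s1: b1⊕b3⊕b5⊕b7⊕b9⊕b11⊕b13⊕b15 = 1⊕1⊕0⊕1⊕0⊕1⊕1⊕1 = 0
s2: b2⊕b3⊕b6⊕b7⊕b10⊕b11⊕b14⊕b15 = 0⊕1⊕0⊕1⊕0⊕1⊕1⊕1 = 1
s4: b4⊕b5⊕b6⊕b7⊕b12⊕b13⊕b14⊕b15 = 0⊕0⊕0⊕1⊕0⊕1⊕1⊕1 = 0
s8: b8⊕b9⊕b10⊕b11⊕b12⊕b13⊕b14⊕b15 = 0⊕0⊕0⊕1⊕0⊕1⊕1⊕1 = 0
Syndrome (s8...s1) = 0010 → position 2.
Flip bit 2: corrected codeword = 111000100010111
Data bits at positions 3,5,6,7,9,10,11,12,13,14,15: 10010010111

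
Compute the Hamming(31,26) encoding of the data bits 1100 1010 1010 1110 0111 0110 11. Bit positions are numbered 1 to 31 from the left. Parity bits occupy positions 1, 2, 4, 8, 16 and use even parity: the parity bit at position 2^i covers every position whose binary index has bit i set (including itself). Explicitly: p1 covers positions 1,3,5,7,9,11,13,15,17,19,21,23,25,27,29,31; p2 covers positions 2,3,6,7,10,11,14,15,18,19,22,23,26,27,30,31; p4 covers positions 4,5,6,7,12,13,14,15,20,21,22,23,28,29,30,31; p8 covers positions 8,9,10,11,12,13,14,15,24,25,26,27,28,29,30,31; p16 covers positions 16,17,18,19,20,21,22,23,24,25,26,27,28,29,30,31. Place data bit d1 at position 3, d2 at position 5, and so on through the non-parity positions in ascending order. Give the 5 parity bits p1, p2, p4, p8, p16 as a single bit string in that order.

Place data bits at non-power-of-two positions: b3=1, b5=1, b6=0, b7=0, b9=1, b10=0, b11=1, b12=0, b13=1, b14=0, b15=1, b17=0, b18=1, b19=1, b20=1, b21=0, b22=0, b23=1, b24=1, b25=1, b26=0, b27=1, b28=1, b29=0, b30=1, b31=1.
p1 = XOR of data positions {3,5,7,9,11,13,15,17,19,21,23,25,27,29,31} = 1⊕1⊕0⊕1⊕1⊕1⊕1⊕0⊕1⊕0⊕1⊕1⊕1⊕0⊕1 = 1
p2 = XOR of data positions {3,6,7,10,11,14,15,18,19,22,23,26,27,30,31} = 1⊕0⊕0⊕0⊕1⊕0⊕1⊕1⊕1⊕0⊕1⊕0⊕1⊕1⊕1 = 1
p4 = XOR of data positions {5,6,7,12,13,14,15,20,21,22,23,28,29,30,31} = 1⊕0⊕0⊕0⊕1⊕0⊕1⊕1⊕0⊕0⊕1⊕1⊕0⊕1⊕1 = 0
p8 = XOR of data positions {9,10,11,12,13,14,15,24,25,26,27,28,29,30,31} = 1⊕0⊕1⊕0⊕1⊕0⊕1⊕1⊕1⊕0⊕1⊕1⊕0⊕1⊕1 = 0
p16 = XOR of data positions {17,18,19,20,21,22,23,24,25,26,27,28,29,30,31} = 0⊕1⊕1⊕1⊕0⊕0⊕1⊕1⊕1⊕0⊕1⊕1⊕0⊕1⊕1 = 0
Parity bits p1,p2,p4,p8,p16 = 11000

11000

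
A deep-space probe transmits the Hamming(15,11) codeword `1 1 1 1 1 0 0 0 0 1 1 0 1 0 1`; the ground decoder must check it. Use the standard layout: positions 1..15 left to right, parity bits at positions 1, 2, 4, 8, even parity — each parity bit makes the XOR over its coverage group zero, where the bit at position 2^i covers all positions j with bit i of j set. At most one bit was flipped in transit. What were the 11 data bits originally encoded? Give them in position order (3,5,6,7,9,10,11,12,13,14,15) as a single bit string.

s1: b1⊕b3⊕b5⊕b7⊕b9⊕b11⊕b13⊕b15 = 1⊕1⊕1⊕0⊕0⊕1⊕1⊕1 = 0
s2: b2⊕b3⊕b6⊕b7⊕b10⊕b11⊕b14⊕b15 = 1⊕1⊕0⊕0⊕1⊕1⊕0⊕1 = 1
s4: b4⊕b5⊕b6⊕b7⊕b12⊕b13⊕b14⊕b15 = 1⊕1⊕0⊕0⊕0⊕1⊕0⊕1 = 0
s8: b8⊕b9⊕b10⊕b11⊕b12⊕b13⊕b14⊕b15 = 0⊕0⊕1⊕1⊕0⊕1⊕0⊕1 = 0
Syndrome (s8...s1) = 0010 → position 2.
Flip bit 2: corrected codeword = 101110000110101
Data bits at positions 3,5,6,7,9,10,11,12,13,14,15: 11000110101

11000110101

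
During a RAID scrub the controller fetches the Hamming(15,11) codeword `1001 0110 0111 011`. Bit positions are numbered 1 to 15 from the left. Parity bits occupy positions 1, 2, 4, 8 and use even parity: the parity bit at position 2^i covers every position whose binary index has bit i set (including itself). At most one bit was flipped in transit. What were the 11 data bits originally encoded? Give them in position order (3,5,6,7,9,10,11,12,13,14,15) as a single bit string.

s1: b1⊕b3⊕b5⊕b7⊕b9⊕b11⊕b13⊕b15 = 1⊕0⊕0⊕1⊕0⊕1⊕0⊕1 = 0
s2: b2⊕b3⊕b6⊕b7⊕b10⊕b11⊕b14⊕b15 = 0⊕0⊕1⊕1⊕1⊕1⊕1⊕1 = 0
s4: b4⊕b5⊕b6⊕b7⊕b12⊕b13⊕b14⊕b15 = 1⊕0⊕1⊕1⊕1⊕0⊕1⊕1 = 0
s8: b8⊕b9⊕b10⊕b11⊕b12⊕b13⊕b14⊕b15 = 0⊕0⊕1⊕1⊕1⊕0⊕1⊕1 = 1
Syndrome (s8...s1) = 1000 → position 8.
Flip bit 8: corrected codeword = 100101110111011
Data bits at positions 3,5,6,7,9,10,11,12,13,14,15: 00110111011

00110111011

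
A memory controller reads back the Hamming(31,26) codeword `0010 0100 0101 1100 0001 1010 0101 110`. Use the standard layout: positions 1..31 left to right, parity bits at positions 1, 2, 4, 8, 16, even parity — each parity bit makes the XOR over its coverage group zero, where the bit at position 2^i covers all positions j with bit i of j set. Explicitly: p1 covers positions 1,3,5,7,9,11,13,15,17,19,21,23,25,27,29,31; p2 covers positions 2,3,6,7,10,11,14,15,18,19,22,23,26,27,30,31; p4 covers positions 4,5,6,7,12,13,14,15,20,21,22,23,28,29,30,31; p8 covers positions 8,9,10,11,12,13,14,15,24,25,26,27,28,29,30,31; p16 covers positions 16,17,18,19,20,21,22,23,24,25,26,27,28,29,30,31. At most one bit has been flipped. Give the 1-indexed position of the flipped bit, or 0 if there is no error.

19

s1: b1⊕b3⊕b5⊕b7⊕b9⊕b11⊕b13⊕b15⊕b17⊕b19⊕b21⊕b23⊕b25⊕b27⊕b29⊕b31 = 0⊕1⊕0⊕0⊕0⊕0⊕1⊕0⊕0⊕0⊕1⊕1⊕0⊕0⊕1⊕0 = 1
s2: b2⊕b3⊕b6⊕b7⊕b10⊕b11⊕b14⊕b15⊕b18⊕b19⊕b22⊕b23⊕b26⊕b27⊕b30⊕b31 = 0⊕1⊕1⊕0⊕1⊕0⊕1⊕0⊕0⊕0⊕0⊕1⊕1⊕0⊕1⊕0 = 1
s4: b4⊕b5⊕b6⊕b7⊕b12⊕b13⊕b14⊕b15⊕b20⊕b21⊕b22⊕b23⊕b28⊕b29⊕b30⊕b31 = 0⊕0⊕1⊕0⊕1⊕1⊕1⊕0⊕1⊕1⊕0⊕1⊕1⊕1⊕1⊕0 = 0
s8: b8⊕b9⊕b10⊕b11⊕b12⊕b13⊕b14⊕b15⊕b24⊕b25⊕b26⊕b27⊕b28⊕b29⊕b30⊕b31 = 0⊕0⊕1⊕0⊕1⊕1⊕1⊕0⊕0⊕0⊕1⊕0⊕1⊕1⊕1⊕0 = 0
s16: b16⊕b17⊕b18⊕b19⊕b20⊕b21⊕b22⊕b23⊕b24⊕b25⊕b26⊕b27⊕b28⊕b29⊕b30⊕b31 = 0⊕0⊕0⊕0⊕1⊕1⊕0⊕1⊕0⊕0⊕1⊕0⊕1⊕1⊕1⊕0 = 1
Syndrome (s16...s1) = 10011 → position 19.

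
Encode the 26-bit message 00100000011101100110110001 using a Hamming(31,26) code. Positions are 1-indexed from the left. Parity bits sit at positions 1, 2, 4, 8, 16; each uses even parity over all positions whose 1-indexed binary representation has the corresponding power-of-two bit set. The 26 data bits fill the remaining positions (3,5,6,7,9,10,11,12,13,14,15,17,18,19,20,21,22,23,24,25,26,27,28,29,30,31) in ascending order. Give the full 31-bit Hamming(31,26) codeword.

Place data bits at non-power-of-two positions: b3=0, b5=0, b6=1, b7=0, b9=0, b10=0, b11=0, b12=0, b13=0, b14=1, b15=1, b17=1, b18=0, b19=1, b20=1, b21=0, b22=0, b23=1, b24=1, b25=0, b26=1, b27=1, b28=0, b29=0, b30=0, b31=1.
p1 = XOR of data positions {3,5,7,9,11,13,15,17,19,21,23,25,27,29,31} = 0⊕0⊕0⊕0⊕0⊕0⊕1⊕1⊕1⊕0⊕1⊕0⊕1⊕0⊕1 = 0
p2 = XOR of data positions {3,6,7,10,11,14,15,18,19,22,23,26,27,30,31} = 0⊕1⊕0⊕0⊕0⊕1⊕1⊕0⊕1⊕0⊕1⊕1⊕1⊕0⊕1 = 0
p4 = XOR of data positions {5,6,7,12,13,14,15,20,21,22,23,28,29,30,31} = 0⊕1⊕0⊕0⊕0⊕1⊕1⊕1⊕0⊕0⊕1⊕0⊕0⊕0⊕1 = 0
p8 = XOR of data positions {9,10,11,12,13,14,15,24,25,26,27,28,29,30,31} = 0⊕0⊕0⊕0⊕0⊕1⊕1⊕1⊕0⊕1⊕1⊕0⊕0⊕0⊕1 = 0
p16 = XOR of data positions {17,18,19,20,21,22,23,24,25,26,27,28,29,30,31} = 1⊕0⊕1⊕1⊕0⊕0⊕1⊕1⊕0⊕1⊕1⊕0⊕0⊕0⊕1 = 0
Codeword b1..b31 = 0000010000000110101100110110001

0000010000000110101100110110001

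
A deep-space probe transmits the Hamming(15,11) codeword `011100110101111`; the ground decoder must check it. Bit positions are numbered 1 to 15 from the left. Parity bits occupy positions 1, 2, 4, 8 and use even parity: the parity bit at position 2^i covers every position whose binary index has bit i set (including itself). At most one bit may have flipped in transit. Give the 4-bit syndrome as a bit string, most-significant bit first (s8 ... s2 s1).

s1: b1⊕b3⊕b5⊕b7⊕b9⊕b11⊕b13⊕b15 = 0⊕1⊕0⊕1⊕0⊕0⊕1⊕1 = 0
s2: b2⊕b3⊕b6⊕b7⊕b10⊕b11⊕b14⊕b15 = 1⊕1⊕0⊕1⊕1⊕0⊕1⊕1 = 0
s4: b4⊕b5⊕b6⊕b7⊕b12⊕b13⊕b14⊕b15 = 1⊕0⊕0⊕1⊕1⊕1⊕1⊕1 = 0
s8: b8⊕b9⊕b10⊕b11⊕b12⊕b13⊕b14⊕b15 = 1⊕0⊕1⊕0⊕1⊕1⊕1⊕1 = 0
Syndrome (s8...s1) = 0000 → position 0 (no error).

0000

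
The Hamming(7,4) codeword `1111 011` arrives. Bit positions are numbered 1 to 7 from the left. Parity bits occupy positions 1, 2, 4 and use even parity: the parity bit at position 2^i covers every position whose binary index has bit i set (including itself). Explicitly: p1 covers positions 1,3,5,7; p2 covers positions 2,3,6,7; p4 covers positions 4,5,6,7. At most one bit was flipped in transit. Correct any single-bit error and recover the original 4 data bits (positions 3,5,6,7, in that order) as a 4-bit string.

1111

s1: b1⊕b3⊕b5⊕b7 = 1⊕1⊕0⊕1 = 1
s2: b2⊕b3⊕b6⊕b7 = 1⊕1⊕1⊕1 = 0
s4: b4⊕b5⊕b6⊕b7 = 1⊕0⊕1⊕1 = 1
Syndrome (s4...s1) = 101 → position 5.
Flip bit 5: corrected codeword = 1111111
Data bits at positions 3,5,6,7: 1111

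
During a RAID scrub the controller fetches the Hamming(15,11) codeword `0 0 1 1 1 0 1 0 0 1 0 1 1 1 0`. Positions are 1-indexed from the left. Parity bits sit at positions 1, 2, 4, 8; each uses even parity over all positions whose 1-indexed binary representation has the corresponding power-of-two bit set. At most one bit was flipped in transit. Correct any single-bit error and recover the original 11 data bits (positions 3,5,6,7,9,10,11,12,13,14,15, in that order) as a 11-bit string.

11010101110

s1: b1⊕b3⊕b5⊕b7⊕b9⊕b11⊕b13⊕b15 = 0⊕1⊕1⊕1⊕0⊕0⊕1⊕0 = 0
s2: b2⊕b3⊕b6⊕b7⊕b10⊕b11⊕b14⊕b15 = 0⊕1⊕0⊕1⊕1⊕0⊕1⊕0 = 0
s4: b4⊕b5⊕b6⊕b7⊕b12⊕b13⊕b14⊕b15 = 1⊕1⊕0⊕1⊕1⊕1⊕1⊕0 = 0
s8: b8⊕b9⊕b10⊕b11⊕b12⊕b13⊕b14⊕b15 = 0⊕0⊕1⊕0⊕1⊕1⊕1⊕0 = 0
Syndrome (s8...s1) = 0000 → position 0 (no error).
No correction needed.
Data bits at positions 3,5,6,7,9,10,11,12,13,14,15: 11010101110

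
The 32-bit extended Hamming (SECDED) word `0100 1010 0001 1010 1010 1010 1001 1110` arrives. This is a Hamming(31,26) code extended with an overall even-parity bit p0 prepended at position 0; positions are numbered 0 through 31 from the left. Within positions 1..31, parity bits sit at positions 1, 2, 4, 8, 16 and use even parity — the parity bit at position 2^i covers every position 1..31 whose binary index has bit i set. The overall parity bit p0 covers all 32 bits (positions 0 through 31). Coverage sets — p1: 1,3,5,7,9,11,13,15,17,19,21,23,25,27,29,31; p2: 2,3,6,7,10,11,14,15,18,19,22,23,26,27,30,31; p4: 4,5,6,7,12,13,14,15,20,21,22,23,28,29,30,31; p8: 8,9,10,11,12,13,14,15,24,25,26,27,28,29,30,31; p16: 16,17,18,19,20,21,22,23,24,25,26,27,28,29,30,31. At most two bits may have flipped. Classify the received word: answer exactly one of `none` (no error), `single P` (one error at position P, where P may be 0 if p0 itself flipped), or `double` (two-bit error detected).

s1: b1⊕b3⊕b5⊕b7⊕b9⊕b11⊕b13⊕b15⊕b17⊕b19⊕b21⊕b23⊕b25⊕b27⊕b29⊕b31 = 1⊕0⊕0⊕0⊕0⊕1⊕0⊕0⊕0⊕0⊕0⊕0⊕0⊕1⊕1⊕0 = 0
s2: b2⊕b3⊕b6⊕b7⊕b10⊕b11⊕b14⊕b15⊕b18⊕b19⊕b22⊕b23⊕b26⊕b27⊕b30⊕b31 = 0⊕0⊕1⊕0⊕0⊕1⊕1⊕0⊕1⊕0⊕1⊕0⊕0⊕1⊕1⊕0 = 1
s4: b4⊕b5⊕b6⊕b7⊕b12⊕b13⊕b14⊕b15⊕b20⊕b21⊕b22⊕b23⊕b28⊕b29⊕b30⊕b31 = 1⊕0⊕1⊕0⊕1⊕0⊕1⊕0⊕1⊕0⊕1⊕0⊕1⊕1⊕1⊕0 = 1
s8: b8⊕b9⊕b10⊕b11⊕b12⊕b13⊕b14⊕b15⊕b24⊕b25⊕b26⊕b27⊕b28⊕b29⊕b30⊕b31 = 0⊕0⊕0⊕1⊕1⊕0⊕1⊕0⊕1⊕0⊕0⊕1⊕1⊕1⊕1⊕0 = 0
s16: b16⊕b17⊕b18⊕b19⊕b20⊕b21⊕b22⊕b23⊕b24⊕b25⊕b26⊕b27⊕b28⊕b29⊕b30⊕b31 = 1⊕0⊕1⊕0⊕1⊕0⊕1⊕0⊕1⊕0⊕0⊕1⊕1⊕1⊕1⊕0 = 1
Syndrome (s16...s1) = 10110 → position 22.
Overall parity (XOR of all 32 bits, including p0): 0⊕1⊕0⊕0⊕1⊕0⊕1⊕0⊕0⊕0⊕0⊕1⊕1⊕0⊕1⊕0⊕1⊕0⊕1⊕0⊕1⊕0⊕1⊕0⊕1⊕0⊕0⊕1⊕1⊕1⊕1⊕0 = 1
Overall=1, syndrome position=22 → single-bit error at position 22.

single 22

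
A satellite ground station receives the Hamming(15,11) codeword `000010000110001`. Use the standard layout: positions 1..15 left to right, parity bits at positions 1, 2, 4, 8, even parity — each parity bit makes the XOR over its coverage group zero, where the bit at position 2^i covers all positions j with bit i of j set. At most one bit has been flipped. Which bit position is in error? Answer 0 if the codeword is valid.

11

s1: b1⊕b3⊕b5⊕b7⊕b9⊕b11⊕b13⊕b15 = 0⊕0⊕1⊕0⊕0⊕1⊕0⊕1 = 1
s2: b2⊕b3⊕b6⊕b7⊕b10⊕b11⊕b14⊕b15 = 0⊕0⊕0⊕0⊕1⊕1⊕0⊕1 = 1
s4: b4⊕b5⊕b6⊕b7⊕b12⊕b13⊕b14⊕b15 = 0⊕1⊕0⊕0⊕0⊕0⊕0⊕1 = 0
s8: b8⊕b9⊕b10⊕b11⊕b12⊕b13⊕b14⊕b15 = 0⊕0⊕1⊕1⊕0⊕0⊕0⊕1 = 1
Syndrome (s8...s1) = 1011 → position 11.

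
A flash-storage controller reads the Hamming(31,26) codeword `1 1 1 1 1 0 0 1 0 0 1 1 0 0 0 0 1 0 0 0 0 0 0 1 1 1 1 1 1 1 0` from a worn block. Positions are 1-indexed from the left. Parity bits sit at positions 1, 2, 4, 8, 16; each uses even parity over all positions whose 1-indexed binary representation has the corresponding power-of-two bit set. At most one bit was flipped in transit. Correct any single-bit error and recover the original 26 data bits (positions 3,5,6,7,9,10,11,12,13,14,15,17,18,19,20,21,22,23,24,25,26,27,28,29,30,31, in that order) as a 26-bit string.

s1: b1⊕b3⊕b5⊕b7⊕b9⊕b11⊕b13⊕b15⊕b17⊕b19⊕b21⊕b23⊕b25⊕b27⊕b29⊕b31 = 1⊕1⊕1⊕0⊕0⊕1⊕0⊕0⊕1⊕0⊕0⊕0⊕1⊕1⊕1⊕0 = 0
s2: b2⊕b3⊕b6⊕b7⊕b10⊕b11⊕b14⊕b15⊕b18⊕b19⊕b22⊕b23⊕b26⊕b27⊕b30⊕b31 = 1⊕1⊕0⊕0⊕0⊕1⊕0⊕0⊕0⊕0⊕0⊕0⊕1⊕1⊕1⊕0 = 0
s4: b4⊕b5⊕b6⊕b7⊕b12⊕b13⊕b14⊕b15⊕b20⊕b21⊕b22⊕b23⊕b28⊕b29⊕b30⊕b31 = 1⊕1⊕0⊕0⊕1⊕0⊕0⊕0⊕0⊕0⊕0⊕0⊕1⊕1⊕1⊕0 = 0
s8: b8⊕b9⊕b10⊕b11⊕b12⊕b13⊕b14⊕b15⊕b24⊕b25⊕b26⊕b27⊕b28⊕b29⊕b30⊕b31 = 1⊕0⊕0⊕1⊕1⊕0⊕0⊕0⊕1⊕1⊕1⊕1⊕1⊕1⊕1⊕0 = 0
s16: b16⊕b17⊕b18⊕b19⊕b20⊕b21⊕b22⊕b23⊕b24⊕b25⊕b26⊕b27⊕b28⊕b29⊕b30⊕b31 = 0⊕1⊕0⊕0⊕0⊕0⊕0⊕0⊕1⊕1⊕1⊕1⊕1⊕1⊕1⊕0 = 0
Syndrome (s16...s1) = 00000 → position 0 (no error).
No correction needed.
Data bits at positions 3,5,6,7,9,10,11,12,13,14,15,17,18,19,20,21,22,23,24,25,26,27,28,29,30,31: 11000011000100000011111110

11000011000100000011111110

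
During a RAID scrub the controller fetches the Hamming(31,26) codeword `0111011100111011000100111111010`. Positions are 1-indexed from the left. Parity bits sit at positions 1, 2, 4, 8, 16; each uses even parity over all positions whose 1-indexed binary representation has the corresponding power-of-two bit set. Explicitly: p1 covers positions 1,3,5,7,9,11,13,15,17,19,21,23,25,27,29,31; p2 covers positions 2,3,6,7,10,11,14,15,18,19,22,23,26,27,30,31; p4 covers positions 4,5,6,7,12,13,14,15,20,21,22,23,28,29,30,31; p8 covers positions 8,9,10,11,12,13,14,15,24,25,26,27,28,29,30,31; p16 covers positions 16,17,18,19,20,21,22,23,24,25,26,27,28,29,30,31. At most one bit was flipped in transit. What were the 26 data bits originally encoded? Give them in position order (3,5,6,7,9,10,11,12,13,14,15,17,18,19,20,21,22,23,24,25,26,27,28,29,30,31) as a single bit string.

10110011101000100101111010

s1: b1⊕b3⊕b5⊕b7⊕b9⊕b11⊕b13⊕b15⊕b17⊕b19⊕b21⊕b23⊕b25⊕b27⊕b29⊕b31 = 0⊕1⊕0⊕1⊕0⊕1⊕1⊕1⊕0⊕0⊕0⊕1⊕1⊕1⊕0⊕0 = 0
s2: b2⊕b3⊕b6⊕b7⊕b10⊕b11⊕b14⊕b15⊕b18⊕b19⊕b22⊕b23⊕b26⊕b27⊕b30⊕b31 = 1⊕1⊕1⊕1⊕0⊕1⊕0⊕1⊕0⊕0⊕0⊕1⊕1⊕1⊕1⊕0 = 0
s4: b4⊕b5⊕b6⊕b7⊕b12⊕b13⊕b14⊕b15⊕b20⊕b21⊕b22⊕b23⊕b28⊕b29⊕b30⊕b31 = 1⊕0⊕1⊕1⊕1⊕1⊕0⊕1⊕1⊕0⊕0⊕1⊕1⊕0⊕1⊕0 = 0
s8: b8⊕b9⊕b10⊕b11⊕b12⊕b13⊕b14⊕b15⊕b24⊕b25⊕b26⊕b27⊕b28⊕b29⊕b30⊕b31 = 1⊕0⊕0⊕1⊕1⊕1⊕0⊕1⊕1⊕1⊕1⊕1⊕1⊕0⊕1⊕0 = 1
s16: b16⊕b17⊕b18⊕b19⊕b20⊕b21⊕b22⊕b23⊕b24⊕b25⊕b26⊕b27⊕b28⊕b29⊕b30⊕b31 = 1⊕0⊕0⊕0⊕1⊕0⊕0⊕1⊕1⊕1⊕1⊕1⊕1⊕0⊕1⊕0 = 1
Syndrome (s16...s1) = 11000 → position 24.
Flip bit 24: corrected codeword = 0111011100111011000100101111010
Data bits at positions 3,5,6,7,9,10,11,12,13,14,15,17,18,19,20,21,22,23,24,25,26,27,28,29,30,31: 10110011101000100101111010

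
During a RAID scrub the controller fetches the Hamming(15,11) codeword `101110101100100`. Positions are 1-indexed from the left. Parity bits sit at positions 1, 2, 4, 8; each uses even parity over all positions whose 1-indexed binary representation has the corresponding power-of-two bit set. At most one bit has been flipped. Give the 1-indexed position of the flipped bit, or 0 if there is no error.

10

s1: b1⊕b3⊕b5⊕b7⊕b9⊕b11⊕b13⊕b15 = 1⊕1⊕1⊕1⊕1⊕0⊕1⊕0 = 0
s2: b2⊕b3⊕b6⊕b7⊕b10⊕b11⊕b14⊕b15 = 0⊕1⊕0⊕1⊕1⊕0⊕0⊕0 = 1
s4: b4⊕b5⊕b6⊕b7⊕b12⊕b13⊕b14⊕b15 = 1⊕1⊕0⊕1⊕0⊕1⊕0⊕0 = 0
s8: b8⊕b9⊕b10⊕b11⊕b12⊕b13⊕b14⊕b15 = 0⊕1⊕1⊕0⊕0⊕1⊕0⊕0 = 1
Syndrome (s8...s1) = 1010 → position 10.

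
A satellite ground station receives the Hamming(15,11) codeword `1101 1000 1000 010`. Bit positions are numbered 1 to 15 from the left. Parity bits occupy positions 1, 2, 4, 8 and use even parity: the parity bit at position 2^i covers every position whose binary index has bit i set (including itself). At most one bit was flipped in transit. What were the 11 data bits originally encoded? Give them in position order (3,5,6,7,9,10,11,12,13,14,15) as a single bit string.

s1: b1⊕b3⊕b5⊕b7⊕b9⊕b11⊕b13⊕b15 = 1⊕0⊕1⊕0⊕1⊕0⊕0⊕0 = 1
s2: b2⊕b3⊕b6⊕b7⊕b10⊕b11⊕b14⊕b15 = 1⊕0⊕0⊕0⊕0⊕0⊕1⊕0 = 0
s4: b4⊕b5⊕b6⊕b7⊕b12⊕b13⊕b14⊕b15 = 1⊕1⊕0⊕0⊕0⊕0⊕1⊕0 = 1
s8: b8⊕b9⊕b10⊕b11⊕b12⊕b13⊕b14⊕b15 = 0⊕1⊕0⊕0⊕0⊕0⊕1⊕0 = 0
Syndrome (s8...s1) = 0101 → position 5.
Flip bit 5: corrected codeword = 110100001000010
Data bits at positions 3,5,6,7,9,10,11,12,13,14,15: 00001000010

00001000010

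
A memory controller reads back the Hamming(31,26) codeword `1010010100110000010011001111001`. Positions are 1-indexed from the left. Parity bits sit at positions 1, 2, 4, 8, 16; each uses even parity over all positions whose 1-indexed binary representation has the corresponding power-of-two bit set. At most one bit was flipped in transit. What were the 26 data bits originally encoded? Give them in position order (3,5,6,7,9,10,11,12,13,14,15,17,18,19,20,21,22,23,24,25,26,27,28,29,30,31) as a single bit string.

s1: b1⊕b3⊕b5⊕b7⊕b9⊕b11⊕b13⊕b15⊕b17⊕b19⊕b21⊕b23⊕b25⊕b27⊕b29⊕b31 = 1⊕1⊕0⊕0⊕0⊕1⊕0⊕0⊕0⊕0⊕1⊕0⊕1⊕1⊕0⊕1 = 1
s2: b2⊕b3⊕b6⊕b7⊕b10⊕b11⊕b14⊕b15⊕b18⊕b19⊕b22⊕b23⊕b26⊕b27⊕b30⊕b31 = 0⊕1⊕1⊕0⊕0⊕1⊕0⊕0⊕1⊕0⊕1⊕0⊕1⊕1⊕0⊕1 = 0
s4: b4⊕b5⊕b6⊕b7⊕b12⊕b13⊕b14⊕b15⊕b20⊕b21⊕b22⊕b23⊕b28⊕b29⊕b30⊕b31 = 0⊕0⊕1⊕0⊕1⊕0⊕0⊕0⊕0⊕1⊕1⊕0⊕1⊕0⊕0⊕1 = 0
s8: b8⊕b9⊕b10⊕b11⊕b12⊕b13⊕b14⊕b15⊕b24⊕b25⊕b26⊕b27⊕b28⊕b29⊕b30⊕b31 = 1⊕0⊕0⊕1⊕1⊕0⊕0⊕0⊕0⊕1⊕1⊕1⊕1⊕0⊕0⊕1 = 0
s16: b16⊕b17⊕b18⊕b19⊕b20⊕b21⊕b22⊕b23⊕b24⊕b25⊕b26⊕b27⊕b28⊕b29⊕b30⊕b31 = 0⊕0⊕1⊕0⊕0⊕1⊕1⊕0⊕0⊕1⊕1⊕1⊕1⊕0⊕0⊕1 = 0
Syndrome (s16...s1) = 00001 → position 1.
Flip bit 1: corrected codeword = 0010010100110000010011001111001
Data bits at positions 3,5,6,7,9,10,11,12,13,14,15,17,18,19,20,21,22,23,24,25,26,27,28,29,30,31: 10100011000010011001111001

10100011000010011001111001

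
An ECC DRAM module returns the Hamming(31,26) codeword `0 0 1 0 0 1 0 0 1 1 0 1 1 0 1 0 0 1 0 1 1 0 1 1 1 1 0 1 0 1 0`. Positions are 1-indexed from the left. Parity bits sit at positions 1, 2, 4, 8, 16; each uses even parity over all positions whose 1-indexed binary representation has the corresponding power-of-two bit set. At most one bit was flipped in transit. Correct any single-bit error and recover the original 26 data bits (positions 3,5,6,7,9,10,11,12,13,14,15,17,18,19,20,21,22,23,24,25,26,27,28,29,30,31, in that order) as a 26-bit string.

s1: b1⊕b3⊕b5⊕b7⊕b9⊕b11⊕b13⊕b15⊕b17⊕b19⊕b21⊕b23⊕b25⊕b27⊕b29⊕b31 = 0⊕1⊕0⊕0⊕1⊕0⊕1⊕1⊕0⊕0⊕1⊕1⊕1⊕0⊕0⊕0 = 1
s2: b2⊕b3⊕b6⊕b7⊕b10⊕b11⊕b14⊕b15⊕b18⊕b19⊕b22⊕b23⊕b26⊕b27⊕b30⊕b31 = 0⊕1⊕1⊕0⊕1⊕0⊕0⊕1⊕1⊕0⊕0⊕1⊕1⊕0⊕1⊕0 = 0
s4: b4⊕b5⊕b6⊕b7⊕b12⊕b13⊕b14⊕b15⊕b20⊕b21⊕b22⊕b23⊕b28⊕b29⊕b30⊕b31 = 0⊕0⊕1⊕0⊕1⊕1⊕0⊕1⊕1⊕1⊕0⊕1⊕1⊕0⊕1⊕0 = 1
s8: b8⊕b9⊕b10⊕b11⊕b12⊕b13⊕b14⊕b15⊕b24⊕b25⊕b26⊕b27⊕b28⊕b29⊕b30⊕b31 = 0⊕1⊕1⊕0⊕1⊕1⊕0⊕1⊕1⊕1⊕1⊕0⊕1⊕0⊕1⊕0 = 0
s16: b16⊕b17⊕b18⊕b19⊕b20⊕b21⊕b22⊕b23⊕b24⊕b25⊕b26⊕b27⊕b28⊕b29⊕b30⊕b31 = 0⊕0⊕1⊕0⊕1⊕1⊕0⊕1⊕1⊕1⊕1⊕0⊕1⊕0⊕1⊕0 = 1
Syndrome (s16...s1) = 10101 → position 21.
Flip bit 21: corrected codeword = 0010010011011010010100111101010
Data bits at positions 3,5,6,7,9,10,11,12,13,14,15,17,18,19,20,21,22,23,24,25,26,27,28,29,30,31: 10101101101010100111101010

10101101101010100111101010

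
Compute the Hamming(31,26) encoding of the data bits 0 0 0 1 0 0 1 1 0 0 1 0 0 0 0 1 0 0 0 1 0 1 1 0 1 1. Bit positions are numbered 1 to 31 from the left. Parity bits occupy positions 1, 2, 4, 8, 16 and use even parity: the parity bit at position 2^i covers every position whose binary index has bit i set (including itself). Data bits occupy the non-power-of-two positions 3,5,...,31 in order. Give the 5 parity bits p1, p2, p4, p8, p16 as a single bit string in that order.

Place data bits at non-power-of-two positions: b3=0, b5=0, b6=0, b7=1, b9=0, b10=0, b11=1, b12=1, b13=0, b14=0, b15=1, b17=0, b18=0, b19=0, b20=0, b21=1, b22=0, b23=0, b24=0, b25=1, b26=0, b27=1, b28=1, b29=0, b30=1, b31=1.
p1 = XOR of data positions {3,5,7,9,11,13,15,17,19,21,23,25,27,29,31} = 0⊕0⊕1⊕0⊕1⊕0⊕1⊕0⊕0⊕1⊕0⊕1⊕1⊕0⊕1 = 1
p2 = XOR of data positions {3,6,7,10,11,14,15,18,19,22,23,26,27,30,31} = 0⊕0⊕1⊕0⊕1⊕0⊕1⊕0⊕0⊕0⊕0⊕0⊕1⊕1⊕1 = 0
p4 = XOR of data positions {5,6,7,12,13,14,15,20,21,22,23,28,29,30,31} = 0⊕0⊕1⊕1⊕0⊕0⊕1⊕0⊕1⊕0⊕0⊕1⊕0⊕1⊕1 = 1
p8 = XOR of data positions {9,10,11,12,13,14,15,24,25,26,27,28,29,30,31} = 0⊕0⊕1⊕1⊕0⊕0⊕1⊕0⊕1⊕0⊕1⊕1⊕0⊕1⊕1 = 0
p16 = XOR of data positions {17,18,19,20,21,22,23,24,25,26,27,28,29,30,31} = 0⊕0⊕0⊕0⊕1⊕0⊕0⊕0⊕1⊕0⊕1⊕1⊕0⊕1⊕1 = 0
Parity bits p1,p2,p4,p8,p16 = 10100

10100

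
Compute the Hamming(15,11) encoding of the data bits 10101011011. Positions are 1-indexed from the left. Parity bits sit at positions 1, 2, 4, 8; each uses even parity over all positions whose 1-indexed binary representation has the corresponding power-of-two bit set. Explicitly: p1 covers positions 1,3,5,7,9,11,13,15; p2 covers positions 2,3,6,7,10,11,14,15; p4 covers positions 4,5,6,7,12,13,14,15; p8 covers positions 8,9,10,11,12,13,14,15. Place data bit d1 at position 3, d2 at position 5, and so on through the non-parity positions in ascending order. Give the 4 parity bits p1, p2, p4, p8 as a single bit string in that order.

Place data bits at non-power-of-two positions: b3=1, b5=0, b6=1, b7=0, b9=1, b10=0, b11=1, b12=1, b13=0, b14=1, b15=1.
p1 = XOR of data positions {3,5,7,9,11,13,15} = 1⊕0⊕0⊕1⊕1⊕0⊕1 = 0
p2 = XOR of data positions {3,6,7,10,11,14,15} = 1⊕1⊕0⊕0⊕1⊕1⊕1 = 1
p4 = XOR of data positions {5,6,7,12,13,14,15} = 0⊕1⊕0⊕1⊕0⊕1⊕1 = 0
p8 = XOR of data positions {9,10,11,12,13,14,15} = 1⊕0⊕1⊕1⊕0⊕1⊕1 = 1
Parity bits p1,p2,p4,p8 = 0101

0101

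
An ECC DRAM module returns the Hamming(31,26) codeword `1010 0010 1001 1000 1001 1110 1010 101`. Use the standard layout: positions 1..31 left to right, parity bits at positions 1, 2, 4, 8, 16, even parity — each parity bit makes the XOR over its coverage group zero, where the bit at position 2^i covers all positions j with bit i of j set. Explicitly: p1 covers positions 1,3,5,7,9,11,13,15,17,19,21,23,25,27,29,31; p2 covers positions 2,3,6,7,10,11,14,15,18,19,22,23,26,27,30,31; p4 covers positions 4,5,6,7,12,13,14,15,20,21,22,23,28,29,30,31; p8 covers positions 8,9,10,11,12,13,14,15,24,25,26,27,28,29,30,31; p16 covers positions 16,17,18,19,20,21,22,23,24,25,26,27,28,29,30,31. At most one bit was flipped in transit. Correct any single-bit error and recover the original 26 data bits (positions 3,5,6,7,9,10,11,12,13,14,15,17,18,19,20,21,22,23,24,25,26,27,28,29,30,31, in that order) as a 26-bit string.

10011001100100111101011101

s1: b1⊕b3⊕b5⊕b7⊕b9⊕b11⊕b13⊕b15⊕b17⊕b19⊕b21⊕b23⊕b25⊕b27⊕b29⊕b31 = 1⊕1⊕0⊕1⊕1⊕0⊕1⊕0⊕1⊕0⊕1⊕1⊕1⊕1⊕1⊕1 = 0
s2: b2⊕b3⊕b6⊕b7⊕b10⊕b11⊕b14⊕b15⊕b18⊕b19⊕b22⊕b23⊕b26⊕b27⊕b30⊕b31 = 0⊕1⊕0⊕1⊕0⊕0⊕0⊕0⊕0⊕0⊕1⊕1⊕0⊕1⊕0⊕1 = 0
s4: b4⊕b5⊕b6⊕b7⊕b12⊕b13⊕b14⊕b15⊕b20⊕b21⊕b22⊕b23⊕b28⊕b29⊕b30⊕b31 = 0⊕0⊕0⊕1⊕1⊕1⊕0⊕0⊕1⊕1⊕1⊕1⊕0⊕1⊕0⊕1 = 1
s8: b8⊕b9⊕b10⊕b11⊕b12⊕b13⊕b14⊕b15⊕b24⊕b25⊕b26⊕b27⊕b28⊕b29⊕b30⊕b31 = 0⊕1⊕0⊕0⊕1⊕1⊕0⊕0⊕0⊕1⊕0⊕1⊕0⊕1⊕0⊕1 = 1
s16: b16⊕b17⊕b18⊕b19⊕b20⊕b21⊕b22⊕b23⊕b24⊕b25⊕b26⊕b27⊕b28⊕b29⊕b30⊕b31 = 0⊕1⊕0⊕0⊕1⊕1⊕1⊕1⊕0⊕1⊕0⊕1⊕0⊕1⊕0⊕1 = 1
Syndrome (s16...s1) = 11100 → position 28.
Flip bit 28: corrected codeword = 1010001010011000100111101011101
Data bits at positions 3,5,6,7,9,10,11,12,13,14,15,17,18,19,20,21,22,23,24,25,26,27,28,29,30,31: 10011001100100111101011101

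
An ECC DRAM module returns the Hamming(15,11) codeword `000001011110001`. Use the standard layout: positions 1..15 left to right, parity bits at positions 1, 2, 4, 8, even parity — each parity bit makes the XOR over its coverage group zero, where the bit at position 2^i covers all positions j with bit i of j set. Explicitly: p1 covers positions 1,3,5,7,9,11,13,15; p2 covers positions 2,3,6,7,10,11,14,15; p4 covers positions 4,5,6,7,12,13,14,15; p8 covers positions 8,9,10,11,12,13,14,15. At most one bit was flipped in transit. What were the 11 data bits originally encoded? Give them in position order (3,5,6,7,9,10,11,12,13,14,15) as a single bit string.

00100110001

s1: b1⊕b3⊕b5⊕b7⊕b9⊕b11⊕b13⊕b15 = 0⊕0⊕0⊕0⊕1⊕1⊕0⊕1 = 1
s2: b2⊕b3⊕b6⊕b7⊕b10⊕b11⊕b14⊕b15 = 0⊕0⊕1⊕0⊕1⊕1⊕0⊕1 = 0
s4: b4⊕b5⊕b6⊕b7⊕b12⊕b13⊕b14⊕b15 = 0⊕0⊕1⊕0⊕0⊕0⊕0⊕1 = 0
s8: b8⊕b9⊕b10⊕b11⊕b12⊕b13⊕b14⊕b15 = 1⊕1⊕1⊕1⊕0⊕0⊕0⊕1 = 1
Syndrome (s8...s1) = 1001 → position 9.
Flip bit 9: corrected codeword = 000001010110001
Data bits at positions 3,5,6,7,9,10,11,12,13,14,15: 00100110001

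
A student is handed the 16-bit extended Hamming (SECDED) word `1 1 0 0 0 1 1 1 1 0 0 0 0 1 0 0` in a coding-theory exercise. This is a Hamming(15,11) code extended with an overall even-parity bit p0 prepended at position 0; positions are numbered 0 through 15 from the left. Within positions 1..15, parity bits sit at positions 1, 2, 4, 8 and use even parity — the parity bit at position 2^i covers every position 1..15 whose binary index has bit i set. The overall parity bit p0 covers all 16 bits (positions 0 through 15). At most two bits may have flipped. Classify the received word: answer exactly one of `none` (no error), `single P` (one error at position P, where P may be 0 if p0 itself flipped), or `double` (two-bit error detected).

s1: b1⊕b3⊕b5⊕b7⊕b9⊕b11⊕b13⊕b15 = 1⊕0⊕1⊕1⊕0⊕0⊕1⊕0 = 0
s2: b2⊕b3⊕b6⊕b7⊕b10⊕b11⊕b14⊕b15 = 0⊕0⊕1⊕1⊕0⊕0⊕0⊕0 = 0
s4: b4⊕b5⊕b6⊕b7⊕b12⊕b13⊕b14⊕b15 = 0⊕1⊕1⊕1⊕0⊕1⊕0⊕0 = 0
s8: b8⊕b9⊕b10⊕b11⊕b12⊕b13⊕b14⊕b15 = 1⊕0⊕0⊕0⊕0⊕1⊕0⊕0 = 0
Syndrome (s8...s1) = 0000 → position 0 (no error).
Overall parity (XOR of all 16 bits, including p0): 1⊕1⊕0⊕0⊕0⊕1⊕1⊕1⊕1⊕0⊕0⊕0⊕0⊕1⊕0⊕0 = 1
Overall=1, syndrome position=0 → single-bit error at position 0.

single 0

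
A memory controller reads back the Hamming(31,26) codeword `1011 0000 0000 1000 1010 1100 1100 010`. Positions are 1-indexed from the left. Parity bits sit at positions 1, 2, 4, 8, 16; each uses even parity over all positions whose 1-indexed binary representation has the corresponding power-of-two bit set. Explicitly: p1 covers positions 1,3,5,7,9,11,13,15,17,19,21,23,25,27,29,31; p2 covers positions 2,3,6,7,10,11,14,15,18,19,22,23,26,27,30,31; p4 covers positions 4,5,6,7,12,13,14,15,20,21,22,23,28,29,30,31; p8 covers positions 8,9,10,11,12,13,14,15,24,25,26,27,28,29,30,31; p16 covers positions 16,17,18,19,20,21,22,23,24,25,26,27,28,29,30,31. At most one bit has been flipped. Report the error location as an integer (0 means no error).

23

s1: b1⊕b3⊕b5⊕b7⊕b9⊕b11⊕b13⊕b15⊕b17⊕b19⊕b21⊕b23⊕b25⊕b27⊕b29⊕b31 = 1⊕1⊕0⊕0⊕0⊕0⊕1⊕0⊕1⊕1⊕1⊕0⊕1⊕0⊕0⊕0 = 1
s2: b2⊕b3⊕b6⊕b7⊕b10⊕b11⊕b14⊕b15⊕b18⊕b19⊕b22⊕b23⊕b26⊕b27⊕b30⊕b31 = 0⊕1⊕0⊕0⊕0⊕0⊕0⊕0⊕0⊕1⊕1⊕0⊕1⊕0⊕1⊕0 = 1
s4: b4⊕b5⊕b6⊕b7⊕b12⊕b13⊕b14⊕b15⊕b20⊕b21⊕b22⊕b23⊕b28⊕b29⊕b30⊕b31 = 1⊕0⊕0⊕0⊕0⊕1⊕0⊕0⊕0⊕1⊕1⊕0⊕0⊕0⊕1⊕0 = 1
s8: b8⊕b9⊕b10⊕b11⊕b12⊕b13⊕b14⊕b15⊕b24⊕b25⊕b26⊕b27⊕b28⊕b29⊕b30⊕b31 = 0⊕0⊕0⊕0⊕0⊕1⊕0⊕0⊕0⊕1⊕1⊕0⊕0⊕0⊕1⊕0 = 0
s16: b16⊕b17⊕b18⊕b19⊕b20⊕b21⊕b22⊕b23⊕b24⊕b25⊕b26⊕b27⊕b28⊕b29⊕b30⊕b31 = 0⊕1⊕0⊕1⊕0⊕1⊕1⊕0⊕0⊕1⊕1⊕0⊕0⊕0⊕1⊕0 = 1
Syndrome (s16...s1) = 10111 → position 23.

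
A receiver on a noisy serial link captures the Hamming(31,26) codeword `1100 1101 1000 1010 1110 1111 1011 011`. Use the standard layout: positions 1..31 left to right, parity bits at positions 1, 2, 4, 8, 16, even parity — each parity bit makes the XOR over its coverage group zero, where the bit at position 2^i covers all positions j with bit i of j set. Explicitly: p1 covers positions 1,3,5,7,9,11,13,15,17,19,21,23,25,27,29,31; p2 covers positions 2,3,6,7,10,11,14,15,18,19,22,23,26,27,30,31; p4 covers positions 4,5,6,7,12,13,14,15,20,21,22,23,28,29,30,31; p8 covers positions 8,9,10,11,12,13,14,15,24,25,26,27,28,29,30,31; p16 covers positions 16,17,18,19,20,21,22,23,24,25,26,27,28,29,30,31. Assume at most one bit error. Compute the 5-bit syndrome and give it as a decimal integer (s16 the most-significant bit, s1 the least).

s1: b1⊕b3⊕b5⊕b7⊕b9⊕b11⊕b13⊕b15⊕b17⊕b19⊕b21⊕b23⊕b25⊕b27⊕b29⊕b31 = 1⊕0⊕1⊕0⊕1⊕0⊕1⊕1⊕1⊕1⊕1⊕1⊕1⊕1⊕0⊕1 = 0
s2: b2⊕b3⊕b6⊕b7⊕b10⊕b11⊕b14⊕b15⊕b18⊕b19⊕b22⊕b23⊕b26⊕b27⊕b30⊕b31 = 1⊕0⊕1⊕0⊕0⊕0⊕0⊕1⊕1⊕1⊕1⊕1⊕0⊕1⊕1⊕1 = 0
s4: b4⊕b5⊕b6⊕b7⊕b12⊕b13⊕b14⊕b15⊕b20⊕b21⊕b22⊕b23⊕b28⊕b29⊕b30⊕b31 = 0⊕1⊕1⊕0⊕0⊕1⊕0⊕1⊕0⊕1⊕1⊕1⊕1⊕0⊕1⊕1 = 0
s8: b8⊕b9⊕b10⊕b11⊕b12⊕b13⊕b14⊕b15⊕b24⊕b25⊕b26⊕b27⊕b28⊕b29⊕b30⊕b31 = 1⊕1⊕0⊕0⊕0⊕1⊕0⊕1⊕1⊕1⊕0⊕1⊕1⊕0⊕1⊕1 = 0
s16: b16⊕b17⊕b18⊕b19⊕b20⊕b21⊕b22⊕b23⊕b24⊕b25⊕b26⊕b27⊕b28⊕b29⊕b30⊕b31 = 0⊕1⊕1⊕1⊕0⊕1⊕1⊕1⊕1⊕1⊕0⊕1⊕1⊕0⊕1⊕1 = 0
Syndrome (s16...s1) = 00000 → position 0 (no error).

0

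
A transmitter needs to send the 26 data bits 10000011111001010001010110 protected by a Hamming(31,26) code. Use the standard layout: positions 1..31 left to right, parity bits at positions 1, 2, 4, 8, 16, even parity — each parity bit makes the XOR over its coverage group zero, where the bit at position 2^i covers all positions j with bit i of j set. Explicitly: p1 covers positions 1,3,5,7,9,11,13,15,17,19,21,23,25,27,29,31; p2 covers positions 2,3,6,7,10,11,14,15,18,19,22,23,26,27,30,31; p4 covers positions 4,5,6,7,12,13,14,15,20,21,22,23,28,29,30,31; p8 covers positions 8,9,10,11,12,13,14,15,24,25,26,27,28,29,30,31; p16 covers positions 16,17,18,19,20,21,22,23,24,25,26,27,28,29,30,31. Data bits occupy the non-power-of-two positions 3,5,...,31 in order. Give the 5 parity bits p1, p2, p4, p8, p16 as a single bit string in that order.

11110

Place data bits at non-power-of-two positions: b3=1, b5=0, b6=0, b7=0, b9=0, b10=0, b11=1, b12=1, b13=1, b14=1, b15=1, b17=0, b18=0, b19=1, b20=0, b21=1, b22=0, b23=0, b24=0, b25=1, b26=0, b27=1, b28=0, b29=1, b30=1, b31=0.
p1 = XOR of data positions {3,5,7,9,11,13,15,17,19,21,23,25,27,29,31} = 1⊕0⊕0⊕0⊕1⊕1⊕1⊕0⊕1⊕1⊕0⊕1⊕1⊕1⊕0 = 1
p2 = XOR of data positions {3,6,7,10,11,14,15,18,19,22,23,26,27,30,31} = 1⊕0⊕0⊕0⊕1⊕1⊕1⊕0⊕1⊕0⊕0⊕0⊕1⊕1⊕0 = 1
p4 = XOR of data positions {5,6,7,12,13,14,15,20,21,22,23,28,29,30,31} = 0⊕0⊕0⊕1⊕1⊕1⊕1⊕0⊕1⊕0⊕0⊕0⊕1⊕1⊕0 = 1
p8 = XOR of data positions {9,10,11,12,13,14,15,24,25,26,27,28,29,30,31} = 0⊕0⊕1⊕1⊕1⊕1⊕1⊕0⊕1⊕0⊕1⊕0⊕1⊕1⊕0 = 1
p16 = XOR of data positions {17,18,19,20,21,22,23,24,25,26,27,28,29,30,31} = 0⊕0⊕1⊕0⊕1⊕0⊕0⊕0⊕1⊕0⊕1⊕0⊕1⊕1⊕0 = 0
Parity bits p1,p2,p4,p8,p16 = 11110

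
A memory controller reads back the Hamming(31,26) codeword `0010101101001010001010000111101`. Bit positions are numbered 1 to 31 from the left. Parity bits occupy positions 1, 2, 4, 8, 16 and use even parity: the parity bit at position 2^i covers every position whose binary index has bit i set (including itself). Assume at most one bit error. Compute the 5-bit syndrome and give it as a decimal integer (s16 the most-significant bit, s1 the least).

24

s1: b1⊕b3⊕b5⊕b7⊕b9⊕b11⊕b13⊕b15⊕b17⊕b19⊕b21⊕b23⊕b25⊕b27⊕b29⊕b31 = 0⊕1⊕1⊕1⊕0⊕0⊕1⊕1⊕0⊕1⊕1⊕0⊕0⊕1⊕1⊕1 = 0
s2: b2⊕b3⊕b6⊕b7⊕b10⊕b11⊕b14⊕b15⊕b18⊕b19⊕b22⊕b23⊕b26⊕b27⊕b30⊕b31 = 0⊕1⊕0⊕1⊕1⊕0⊕0⊕1⊕0⊕1⊕0⊕0⊕1⊕1⊕0⊕1 = 0
s4: b4⊕b5⊕b6⊕b7⊕b12⊕b13⊕b14⊕b15⊕b20⊕b21⊕b22⊕b23⊕b28⊕b29⊕b30⊕b31 = 0⊕1⊕0⊕1⊕0⊕1⊕0⊕1⊕0⊕1⊕0⊕0⊕1⊕1⊕0⊕1 = 0
s8: b8⊕b9⊕b10⊕b11⊕b12⊕b13⊕b14⊕b15⊕b24⊕b25⊕b26⊕b27⊕b28⊕b29⊕b30⊕b31 = 1⊕0⊕1⊕0⊕0⊕1⊕0⊕1⊕0⊕0⊕1⊕1⊕1⊕1⊕0⊕1 = 1
s16: b16⊕b17⊕b18⊕b19⊕b20⊕b21⊕b22⊕b23⊕b24⊕b25⊕b26⊕b27⊕b28⊕b29⊕b30⊕b31 = 0⊕0⊕0⊕1⊕0⊕1⊕0⊕0⊕0⊕0⊕1⊕1⊕1⊕1⊕0⊕1 = 1
Syndrome (s16...s1) = 11000 → position 24.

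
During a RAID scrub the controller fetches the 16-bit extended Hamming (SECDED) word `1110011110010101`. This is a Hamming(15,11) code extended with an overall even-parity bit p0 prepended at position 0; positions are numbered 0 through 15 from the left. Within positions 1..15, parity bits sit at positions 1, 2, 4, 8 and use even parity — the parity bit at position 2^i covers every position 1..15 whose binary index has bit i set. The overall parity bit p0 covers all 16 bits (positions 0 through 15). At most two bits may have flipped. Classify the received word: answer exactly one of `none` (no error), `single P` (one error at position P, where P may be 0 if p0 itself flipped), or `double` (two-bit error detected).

s1: b1⊕b3⊕b5⊕b7⊕b9⊕b11⊕b13⊕b15 = 1⊕0⊕1⊕1⊕0⊕1⊕1⊕1 = 0
s2: b2⊕b3⊕b6⊕b7⊕b10⊕b11⊕b14⊕b15 = 1⊕0⊕1⊕1⊕0⊕1⊕0⊕1 = 1
s4: b4⊕b5⊕b6⊕b7⊕b12⊕b13⊕b14⊕b15 = 0⊕1⊕1⊕1⊕0⊕1⊕0⊕1 = 1
s8: b8⊕b9⊕b10⊕b11⊕b12⊕b13⊕b14⊕b15 = 1⊕0⊕0⊕1⊕0⊕1⊕0⊕1 = 0
Syndrome (s8...s1) = 0110 → position 6.
Overall parity (XOR of all 16 bits, including p0): 1⊕1⊕1⊕0⊕0⊕1⊕1⊕1⊕1⊕0⊕0⊕1⊕0⊕1⊕0⊕1 = 0
Overall=0, syndrome position=6 → double-bit error detected (uncorrectable).

double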